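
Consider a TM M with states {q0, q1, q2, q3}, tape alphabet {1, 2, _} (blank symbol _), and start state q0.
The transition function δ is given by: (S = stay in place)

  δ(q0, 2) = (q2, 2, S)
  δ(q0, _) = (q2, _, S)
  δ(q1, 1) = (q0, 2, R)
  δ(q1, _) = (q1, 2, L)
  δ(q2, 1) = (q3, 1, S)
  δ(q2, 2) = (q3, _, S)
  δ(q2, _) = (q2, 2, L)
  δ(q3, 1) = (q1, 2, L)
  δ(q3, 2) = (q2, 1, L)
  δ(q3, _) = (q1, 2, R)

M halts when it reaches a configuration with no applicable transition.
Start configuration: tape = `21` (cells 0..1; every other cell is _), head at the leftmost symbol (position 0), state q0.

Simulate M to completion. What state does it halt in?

state=q0 head=0 tape=[2]1_   (q0,2)→(q2,2,S)
state=q2 head=0 tape=[2]1_   (q2,2)→(q3,_,S)
state=q3 head=0 tape=[_]1_   (q3,_)→(q1,2,R)
state=q1 head=1 tape=2[1]_   (q1,1)→(q0,2,R)
state=q0 head=2 tape=22[_]   (q0,_)→(q2,_,S)
state=q2 head=2 tape=22[_]   (q2,_)→(q2,2,L)
state=q2 head=1 tape=2[2]2   (q2,2)→(q3,_,S)
state=q3 head=1 tape=2[_]2   (q3,_)→(q1,2,R)
state=q1 head=2 tape=22[2]
No transition is defined for (q1, 2); M halts in state q1.

q1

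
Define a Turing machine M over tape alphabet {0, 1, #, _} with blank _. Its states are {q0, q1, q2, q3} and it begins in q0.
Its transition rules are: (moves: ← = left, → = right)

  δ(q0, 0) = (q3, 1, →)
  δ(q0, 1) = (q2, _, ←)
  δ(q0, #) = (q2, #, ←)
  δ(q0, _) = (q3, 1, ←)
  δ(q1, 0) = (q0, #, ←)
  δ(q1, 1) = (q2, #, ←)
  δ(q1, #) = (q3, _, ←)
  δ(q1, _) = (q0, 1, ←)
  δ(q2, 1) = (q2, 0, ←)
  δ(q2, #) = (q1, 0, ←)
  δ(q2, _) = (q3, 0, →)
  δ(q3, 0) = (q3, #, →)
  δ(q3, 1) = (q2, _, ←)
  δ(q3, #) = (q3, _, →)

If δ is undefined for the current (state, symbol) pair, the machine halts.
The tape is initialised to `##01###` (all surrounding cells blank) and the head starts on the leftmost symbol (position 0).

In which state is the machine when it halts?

state=q0 head=0 tape=____[#]#01###   (q0,#)→(q2,#,←)
state=q2 head=-1 tape=___[_]##01###   (q2,_)→(q3,0,→)
state=q3 head=0 tape=___0[#]#01###   (q3,#)→(q3,_,→)
state=q3 head=1 tape=___0_[#]01###   (q3,#)→(q3,_,→)
state=q3 head=2 tape=___0__[0]1###   (q3,0)→(q3,#,→)
state=q3 head=3 tape=___0__#[1]###   (q3,1)→(q2,_,←)
state=q2 head=2 tape=___0__[#]_###   (q2,#)→(q1,0,←)
state=q1 head=1 tape=___0_[_]0_###   (q1,_)→(q0,1,←)
state=q0 head=0 tape=___0[_]10_###   (q0,_)→(q3,1,←)
state=q3 head=-1 tape=___[0]110_###   (q3,0)→(q3,#,→)
state=q3 head=0 tape=___#[1]10_###   (q3,1)→(q2,_,←)
state=q2 head=-1 tape=___[#]_10_###   (q2,#)→(q1,0,←)
state=q1 head=-2 tape=__[_]0_10_###   (q1,_)→(q0,1,←)
state=q0 head=-3 tape=_[_]10_10_###   (q0,_)→(q3,1,←)
state=q3 head=-4 tape=[_]110_10_###
No transition is defined for (q3, _); M halts in state q3.

q3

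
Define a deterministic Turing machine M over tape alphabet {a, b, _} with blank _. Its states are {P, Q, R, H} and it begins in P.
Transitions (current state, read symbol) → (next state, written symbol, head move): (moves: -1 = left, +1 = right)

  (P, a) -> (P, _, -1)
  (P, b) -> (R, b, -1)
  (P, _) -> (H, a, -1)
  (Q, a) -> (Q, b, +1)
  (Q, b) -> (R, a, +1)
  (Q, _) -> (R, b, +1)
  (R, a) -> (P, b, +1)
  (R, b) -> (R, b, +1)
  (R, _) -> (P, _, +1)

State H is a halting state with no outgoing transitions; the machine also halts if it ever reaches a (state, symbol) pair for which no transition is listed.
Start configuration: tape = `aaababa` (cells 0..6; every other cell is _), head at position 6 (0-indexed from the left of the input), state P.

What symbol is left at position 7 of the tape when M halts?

a

state=P head=6 tape=aaabab[a]_   (P,a)→(P,_,-1)
state=P head=5 tape=aaaba[b]__   (P,b)→(R,b,-1)
state=R head=4 tape=aaab[a]b__   (R,a)→(P,b,+1)
state=P head=5 tape=aaabb[b]__   (P,b)→(R,b,-1)
state=R head=4 tape=aaab[b]b__   (R,b)→(R,b,+1)
state=R head=5 tape=aaabb[b]__   (R,b)→(R,b,+1)
state=R head=6 tape=aaabbb[_]_   (R,_)→(P,_,+1)
state=P head=7 tape=aaabbb_[_]   (P,_)→(H,a,-1)
state=H head=6 tape=aaabbb[_]a
Cell 7 holds a when M halts.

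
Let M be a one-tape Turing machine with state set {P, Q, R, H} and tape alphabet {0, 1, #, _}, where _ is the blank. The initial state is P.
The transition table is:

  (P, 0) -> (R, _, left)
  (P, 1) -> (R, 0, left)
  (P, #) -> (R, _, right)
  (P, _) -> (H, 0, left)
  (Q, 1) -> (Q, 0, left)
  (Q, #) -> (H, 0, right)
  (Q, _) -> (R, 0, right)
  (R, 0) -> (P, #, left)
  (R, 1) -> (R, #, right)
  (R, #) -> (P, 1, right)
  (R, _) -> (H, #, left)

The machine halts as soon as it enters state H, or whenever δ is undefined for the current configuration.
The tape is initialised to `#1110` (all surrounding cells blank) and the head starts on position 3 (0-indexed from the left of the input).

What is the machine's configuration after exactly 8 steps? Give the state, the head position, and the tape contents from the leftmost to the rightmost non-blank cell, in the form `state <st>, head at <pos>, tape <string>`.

state H, head at 3, tape #1_##

state=P head=3 tape=#11[1]0   (P,1)→(R,0,left)
state=R head=2 tape=#1[1]00   (R,1)→(R,#,right)
state=R head=3 tape=#1#[0]0   (R,0)→(P,#,left)
state=P head=2 tape=#1[#]#0   (P,#)→(R,_,right)
state=R head=3 tape=#1_[#]0   (R,#)→(P,1,right)
state=P head=4 tape=#1_1[0]   (P,0)→(R,_,left)
state=R head=3 tape=#1_[1]_   (R,1)→(R,#,right)
state=R head=4 tape=#1_#[_]   (R,_)→(H,#,left)
state=H head=3 tape=#1_[#]#
After 8 steps: state H, head at 3, tape #1_##.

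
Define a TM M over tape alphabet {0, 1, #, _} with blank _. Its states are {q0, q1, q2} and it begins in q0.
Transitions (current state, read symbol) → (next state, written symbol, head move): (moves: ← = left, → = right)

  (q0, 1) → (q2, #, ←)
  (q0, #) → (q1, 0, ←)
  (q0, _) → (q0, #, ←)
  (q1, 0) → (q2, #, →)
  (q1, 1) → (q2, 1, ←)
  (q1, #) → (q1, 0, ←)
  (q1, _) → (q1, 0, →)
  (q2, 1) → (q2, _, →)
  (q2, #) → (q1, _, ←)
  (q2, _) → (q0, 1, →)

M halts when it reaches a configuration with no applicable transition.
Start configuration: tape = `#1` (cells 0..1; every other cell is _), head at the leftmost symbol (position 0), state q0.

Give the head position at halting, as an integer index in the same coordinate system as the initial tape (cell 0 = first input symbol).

state=q0 head=0 tape=_[#]1__   (q0,#)→(q1,0,←)
state=q1 head=-1 tape=[_]01__   (q1,_)→(q1,0,→)
state=q1 head=0 tape=0[0]1__   (q1,0)→(q2,#,→)
state=q2 head=1 tape=0#[1]__   (q2,1)→(q2,_,→)
state=q2 head=2 tape=0#_[_]_   (q2,_)→(q0,1,→)
state=q0 head=3 tape=0#_1[_]   (q0,_)→(q0,#,←)
state=q0 head=2 tape=0#_[1]#   (q0,1)→(q2,#,←)
state=q2 head=1 tape=0#[_]##   (q2,_)→(q0,1,→)
state=q0 head=2 tape=0#1[#]#   (q0,#)→(q1,0,←)
state=q1 head=1 tape=0#[1]0#   (q1,1)→(q2,1,←)
state=q2 head=0 tape=0[#]10#   (q2,#)→(q1,_,←)
state=q1 head=-1 tape=[0]_10#   (q1,0)→(q2,#,→)
state=q2 head=0 tape=#[_]10#   (q2,_)→(q0,1,→)
state=q0 head=1 tape=#1[1]0#   (q0,1)→(q2,#,←)
state=q2 head=0 tape=#[1]#0#   (q2,1)→(q2,_,→)
state=q2 head=1 tape=#_[#]0#   (q2,#)→(q1,_,←)
state=q1 head=0 tape=#[_]_0#   (q1,_)→(q1,0,→)
state=q1 head=1 tape=#0[_]0#   (q1,_)→(q1,0,→)
state=q1 head=2 tape=#00[0]#   (q1,0)→(q2,#,→)
state=q2 head=3 tape=#00#[#]   (q2,#)→(q1,_,←)
state=q1 head=2 tape=#00[#]_   (q1,#)→(q1,0,←)
state=q1 head=1 tape=#0[0]0_   (q1,0)→(q2,#,→)
state=q2 head=2 tape=#0#[0]_
At halt the head is at cell 2.

2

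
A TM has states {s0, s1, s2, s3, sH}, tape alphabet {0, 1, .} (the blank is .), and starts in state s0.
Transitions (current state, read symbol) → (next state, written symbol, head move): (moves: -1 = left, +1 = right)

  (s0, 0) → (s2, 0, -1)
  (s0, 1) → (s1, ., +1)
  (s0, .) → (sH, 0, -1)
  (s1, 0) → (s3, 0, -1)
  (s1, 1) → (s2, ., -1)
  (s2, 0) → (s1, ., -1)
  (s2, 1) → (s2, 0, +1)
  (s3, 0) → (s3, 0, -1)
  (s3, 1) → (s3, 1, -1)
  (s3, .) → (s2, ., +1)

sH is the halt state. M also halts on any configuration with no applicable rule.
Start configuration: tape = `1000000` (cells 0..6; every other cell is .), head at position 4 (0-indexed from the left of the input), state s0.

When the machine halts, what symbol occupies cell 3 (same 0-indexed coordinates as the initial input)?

state=s0 head=4 tape=.1000[0]00   (s0,0)→(s2,0,-1)
state=s2 head=3 tape=.100[0]000   (s2,0)→(s1,.,-1)
state=s1 head=2 tape=.10[0].000   (s1,0)→(s3,0,-1)
state=s3 head=1 tape=.1[0]0.000   (s3,0)→(s3,0,-1)
state=s3 head=0 tape=.[1]00.000   (s3,1)→(s3,1,-1)
state=s3 head=-1 tape=[.]100.000   (s3,.)→(s2,.,+1)
state=s2 head=0 tape=.[1]00.000   (s2,1)→(s2,0,+1)
state=s2 head=1 tape=.0[0]0.000   (s2,0)→(s1,.,-1)
state=s1 head=0 tape=.[0].0.000   (s1,0)→(s3,0,-1)
state=s3 head=-1 tape=[.]0.0.000   (s3,.)→(s2,.,+1)
state=s2 head=0 tape=.[0].0.000   (s2,0)→(s1,.,-1)
state=s1 head=-1 tape=[.]..0.000
Cell 3 holds . when M halts.

.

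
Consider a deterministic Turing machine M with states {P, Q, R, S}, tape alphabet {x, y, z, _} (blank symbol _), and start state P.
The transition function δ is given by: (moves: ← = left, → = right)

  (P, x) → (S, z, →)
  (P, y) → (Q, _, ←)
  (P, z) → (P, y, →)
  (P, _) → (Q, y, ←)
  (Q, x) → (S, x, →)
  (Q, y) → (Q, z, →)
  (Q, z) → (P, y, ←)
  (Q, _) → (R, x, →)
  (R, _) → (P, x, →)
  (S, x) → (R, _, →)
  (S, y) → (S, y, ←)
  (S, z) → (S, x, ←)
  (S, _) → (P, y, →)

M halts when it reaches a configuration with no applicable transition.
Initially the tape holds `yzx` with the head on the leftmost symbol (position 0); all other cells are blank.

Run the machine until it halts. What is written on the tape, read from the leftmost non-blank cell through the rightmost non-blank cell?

state=P head=0 tape=_[y]zx_____   (P,y)→(Q,_,←)
state=Q head=-1 tape=[_]_zx_____   (Q,_)→(R,x,→)
state=R head=0 tape=x[_]zx_____   (R,_)→(P,x,→)
state=P head=1 tape=xx[z]x_____   (P,z)→(P,y,→)
state=P head=2 tape=xxy[x]_____   (P,x)→(S,z,→)
state=S head=3 tape=xxyz[_]____   (S,_)→(P,y,→)
state=P head=4 tape=xxyzy[_]___   (P,_)→(Q,y,←)
state=Q head=3 tape=xxyz[y]y___   (Q,y)→(Q,z,→)
state=Q head=4 tape=xxyzz[y]___   (Q,y)→(Q,z,→)
state=Q head=5 tape=xxyzzz[_]__   (Q,_)→(R,x,→)
state=R head=6 tape=xxyzzzx[_]_   (R,_)→(P,x,→)
state=P head=7 tape=xxyzzzxx[_]   (P,_)→(Q,y,←)
state=Q head=6 tape=xxyzzzx[x]y   (Q,x)→(S,x,→)
state=S head=7 tape=xxyzzzxx[y]   (S,y)→(S,y,←)
state=S head=6 tape=xxyzzzx[x]y   (S,x)→(R,_,→)
state=R head=7 tape=xxyzzzx_[y]
The non-blank tape span at halt is xxyzzzx_y.

xxyzzzx_y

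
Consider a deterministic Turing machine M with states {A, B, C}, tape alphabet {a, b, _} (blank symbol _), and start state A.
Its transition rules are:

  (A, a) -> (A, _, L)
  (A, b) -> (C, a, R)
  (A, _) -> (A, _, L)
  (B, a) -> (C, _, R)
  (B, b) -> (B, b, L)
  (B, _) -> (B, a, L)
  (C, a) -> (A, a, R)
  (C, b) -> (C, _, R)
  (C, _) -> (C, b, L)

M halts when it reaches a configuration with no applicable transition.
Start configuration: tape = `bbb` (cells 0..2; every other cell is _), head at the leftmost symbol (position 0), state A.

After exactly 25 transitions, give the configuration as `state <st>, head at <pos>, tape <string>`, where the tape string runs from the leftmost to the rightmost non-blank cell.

state C, head at 5, tape aaaa__b

state=A head=0 tape=[b]bb____   (A,b)→(C,a,R)
state=C head=1 tape=a[b]b____   (C,b)→(C,_,R)
state=C head=2 tape=a_[b]____   (C,b)→(C,_,R)
state=C head=3 tape=a__[_]___   (C,_)→(C,b,L)
state=C head=2 tape=a_[_]b___   (C,_)→(C,b,L)
state=C head=1 tape=a[_]bb___   (C,_)→(C,b,L)
state=C head=0 tape=[a]bbb___   (C,a)→(A,a,R)
state=A head=1 tape=a[b]bb___   (A,b)→(C,a,R)
state=C head=2 tape=aa[b]b___   (C,b)→(C,_,R)
state=C head=3 tape=aa_[b]___   (C,b)→(C,_,R)
state=C head=4 tape=aa__[_]__   (C,_)→(C,b,L)
state=C head=3 tape=aa_[_]b__   (C,_)→(C,b,L)
state=C head=2 tape=aa[_]bb__   (C,_)→(C,b,L)
state=C head=1 tape=a[a]bbb__   (C,a)→(A,a,R)
state=A head=2 tape=aa[b]bb__   (A,b)→(C,a,R)
state=C head=3 tape=aaa[b]b__   (C,b)→(C,_,R)
state=C head=4 tape=aaa_[b]__   (C,b)→(C,_,R)
state=C head=5 tape=aaa__[_]_   (C,_)→(C,b,L)
state=C head=4 tape=aaa_[_]b_   (C,_)→(C,b,L)
state=C head=3 tape=aaa[_]bb_   (C,_)→(C,b,L)
state=C head=2 tape=aa[a]bbb_   (C,a)→(A,a,R)
state=A head=3 tape=aaa[b]bb_   (A,b)→(C,a,R)
state=C head=4 tape=aaaa[b]b_   (C,b)→(C,_,R)
state=C head=5 tape=aaaa_[b]_   (C,b)→(C,_,R)
state=C head=6 tape=aaaa__[_]   (C,_)→(C,b,L)
state=C head=5 tape=aaaa_[_]b
After 25 steps: state C, head at 5, tape aaaa__b.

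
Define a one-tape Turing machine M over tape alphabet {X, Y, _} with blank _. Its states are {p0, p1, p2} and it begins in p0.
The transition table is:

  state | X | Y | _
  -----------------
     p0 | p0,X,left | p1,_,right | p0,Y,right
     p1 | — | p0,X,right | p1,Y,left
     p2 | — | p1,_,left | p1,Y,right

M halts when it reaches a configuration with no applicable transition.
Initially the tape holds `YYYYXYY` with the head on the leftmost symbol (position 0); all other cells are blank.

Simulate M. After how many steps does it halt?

state=p0 head=0 tape=[Y]YYYXYY   (p0,Y)→(p1,_,right)
state=p1 head=1 tape=_[Y]YYXYY   (p1,Y)→(p0,X,right)
state=p0 head=2 tape=_X[Y]YXYY   (p0,Y)→(p1,_,right)
state=p1 head=3 tape=_X_[Y]XYY   (p1,Y)→(p0,X,right)
state=p0 head=4 tape=_X_X[X]YY   (p0,X)→(p0,X,left)
state=p0 head=3 tape=_X_[X]XYY   (p0,X)→(p0,X,left)
state=p0 head=2 tape=_X[_]XXYY   (p0,_)→(p0,Y,right)
state=p0 head=3 tape=_XY[X]XYY   (p0,X)→(p0,X,left)
state=p0 head=2 tape=_X[Y]XXYY   (p0,Y)→(p1,_,right)
state=p1 head=3 tape=_X_[X]XYY
M halts after 9 transitions.

9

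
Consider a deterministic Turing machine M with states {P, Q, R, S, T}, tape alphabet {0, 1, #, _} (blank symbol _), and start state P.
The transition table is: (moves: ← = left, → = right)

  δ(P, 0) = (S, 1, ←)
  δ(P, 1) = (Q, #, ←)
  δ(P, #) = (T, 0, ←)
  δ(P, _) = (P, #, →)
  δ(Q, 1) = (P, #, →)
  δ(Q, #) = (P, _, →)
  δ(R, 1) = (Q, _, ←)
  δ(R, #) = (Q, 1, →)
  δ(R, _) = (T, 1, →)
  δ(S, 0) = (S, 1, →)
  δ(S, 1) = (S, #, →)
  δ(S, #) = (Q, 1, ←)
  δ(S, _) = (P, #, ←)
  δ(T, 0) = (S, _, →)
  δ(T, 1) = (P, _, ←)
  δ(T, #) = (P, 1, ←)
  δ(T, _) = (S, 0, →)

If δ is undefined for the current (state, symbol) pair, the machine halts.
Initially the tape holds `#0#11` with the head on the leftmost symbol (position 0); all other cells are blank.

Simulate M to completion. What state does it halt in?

Q

P | _[#]0#11_   read # → write 0, move ←, go to T
T | [_]00#11_   read _ → write 0, move →, go to S
S | 0[0]0#11_   read 0 → write 1, move →, go to S
S | 01[0]#11_   read 0 → write 1, move →, go to S
S | 011[#]11_   read # → write 1, move ←, go to Q
Q | 01[1]111_   read 1 → write #, move →, go to P
P | 01#[1]11_   read 1 → write #, move ←, go to Q
Q | 01[#]#11_   read # → write _, move →, go to P
P | 01_[#]11_   read # → write 0, move ←, go to T
T | 01[_]011_   read _ → write 0, move →, go to S
S | 010[0]11_   read 0 → write 1, move →, go to S
S | 0101[1]1_   read 1 → write #, move →, go to S
S | 0101#[1]_   read 1 → write #, move →, go to S
S | 0101##[_]   read _ → write #, move ←, go to P
P | 0101#[#]#   read # → write 0, move ←, go to T
T | 0101[#]0#   read # → write 1, move ←, go to P
P | 010[1]10#   read 1 → write #, move ←, go to Q
Q | 01[0]#10#
No transition is defined for (Q, 0); M halts in state Q.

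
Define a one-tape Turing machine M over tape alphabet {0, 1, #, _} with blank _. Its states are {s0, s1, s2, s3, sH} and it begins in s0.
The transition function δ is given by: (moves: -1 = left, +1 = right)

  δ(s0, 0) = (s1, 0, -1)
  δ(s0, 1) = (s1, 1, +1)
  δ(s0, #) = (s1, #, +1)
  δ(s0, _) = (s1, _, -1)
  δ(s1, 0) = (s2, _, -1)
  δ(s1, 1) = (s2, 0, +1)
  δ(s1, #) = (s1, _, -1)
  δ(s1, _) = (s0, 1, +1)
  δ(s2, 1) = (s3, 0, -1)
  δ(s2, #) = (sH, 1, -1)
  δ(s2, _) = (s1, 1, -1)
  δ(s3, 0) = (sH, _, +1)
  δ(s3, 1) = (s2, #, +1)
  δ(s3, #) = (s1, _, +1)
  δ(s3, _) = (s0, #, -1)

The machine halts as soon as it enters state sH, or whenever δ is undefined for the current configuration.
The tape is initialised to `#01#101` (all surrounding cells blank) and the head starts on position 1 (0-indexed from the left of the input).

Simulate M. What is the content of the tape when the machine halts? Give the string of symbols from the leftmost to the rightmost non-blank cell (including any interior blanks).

state=s0 head=1 tape=___#[0]1#101   (s0,0)→(s1,0,-1)
state=s1 head=0 tape=___[#]01#101   (s1,#)→(s1,_,-1)
state=s1 head=-1 tape=__[_]_01#101   (s1,_)→(s0,1,+1)
state=s0 head=0 tape=__1[_]01#101   (s0,_)→(s1,_,-1)
state=s1 head=-1 tape=__[1]_01#101   (s1,1)→(s2,0,+1)
state=s2 head=0 tape=__0[_]01#101   (s2,_)→(s1,1,-1)
state=s1 head=-1 tape=__[0]101#101   (s1,0)→(s2,_,-1)
state=s2 head=-2 tape=_[_]_101#101   (s2,_)→(s1,1,-1)
state=s1 head=-3 tape=[_]1_101#101   (s1,_)→(s0,1,+1)
state=s0 head=-2 tape=1[1]_101#101   (s0,1)→(s1,1,+1)
state=s1 head=-1 tape=11[_]101#101   (s1,_)→(s0,1,+1)
state=s0 head=0 tape=111[1]01#101   (s0,1)→(s1,1,+1)
state=s1 head=1 tape=1111[0]1#101   (s1,0)→(s2,_,-1)
state=s2 head=0 tape=111[1]_1#101   (s2,1)→(s3,0,-1)
state=s3 head=-1 tape=11[1]0_1#101   (s3,1)→(s2,#,+1)
state=s2 head=0 tape=11#[0]_1#101
The non-blank tape span at halt is 11#0_1#101.

11#0_1#101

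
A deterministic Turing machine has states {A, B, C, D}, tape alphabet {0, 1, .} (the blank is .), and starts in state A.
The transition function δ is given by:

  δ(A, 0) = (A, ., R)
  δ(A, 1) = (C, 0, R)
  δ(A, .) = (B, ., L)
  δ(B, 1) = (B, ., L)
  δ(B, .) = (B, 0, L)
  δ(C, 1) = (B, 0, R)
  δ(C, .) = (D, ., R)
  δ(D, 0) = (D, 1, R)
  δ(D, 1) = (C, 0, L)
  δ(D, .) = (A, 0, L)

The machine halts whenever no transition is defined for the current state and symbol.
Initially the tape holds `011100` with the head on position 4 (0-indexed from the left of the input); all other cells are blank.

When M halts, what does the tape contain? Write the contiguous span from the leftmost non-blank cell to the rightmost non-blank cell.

A | 0111[0]0.   read 0 → write ., move R, go to A
A | 0111.[0].   read 0 → write ., move R, go to A
A | 0111..[.]   read . → write ., move L, go to B
B | 0111.[.].   read . → write 0, move L, go to B
B | 0111[.]0.   read . → write 0, move L, go to B
B | 011[1]00.   read 1 → write ., move L, go to B
B | 01[1].00.   read 1 → write ., move L, go to B
B | 0[1]..00.   read 1 → write ., move L, go to B
B | [0]...00.
The non-blank tape span at halt is 0...00.

0...00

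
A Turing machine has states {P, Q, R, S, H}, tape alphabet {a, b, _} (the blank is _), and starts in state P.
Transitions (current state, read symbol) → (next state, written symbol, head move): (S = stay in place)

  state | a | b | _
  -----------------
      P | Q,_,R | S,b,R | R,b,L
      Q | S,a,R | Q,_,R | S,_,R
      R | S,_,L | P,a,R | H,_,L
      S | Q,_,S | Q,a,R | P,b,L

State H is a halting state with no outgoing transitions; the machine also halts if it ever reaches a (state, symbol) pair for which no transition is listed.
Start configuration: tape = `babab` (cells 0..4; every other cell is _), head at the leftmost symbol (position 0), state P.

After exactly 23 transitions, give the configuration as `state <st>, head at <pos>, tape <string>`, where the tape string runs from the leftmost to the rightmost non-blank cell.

state=P head=0 tape=[b]abab___   (P,b)→(S,b,R)
state=S head=1 tape=b[a]bab___   (S,a)→(Q,_,S)
state=Q head=1 tape=b[_]bab___   (Q,_)→(S,_,R)
state=S head=2 tape=b_[b]ab___   (S,b)→(Q,a,R)
state=Q head=3 tape=b_a[a]b___   (Q,a)→(S,a,R)
state=S head=4 tape=b_aa[b]___   (S,b)→(Q,a,R)
state=Q head=5 tape=b_aaa[_]__   (Q,_)→(S,_,R)
state=S head=6 tape=b_aaa_[_]_   (S,_)→(P,b,L)
state=P head=5 tape=b_aaa[_]b_   (P,_)→(R,b,L)
state=R head=4 tape=b_aa[a]bb_   (R,a)→(S,_,L)
state=S head=3 tape=b_a[a]_bb_   (S,a)→(Q,_,S)
state=Q head=3 tape=b_a[_]_bb_   (Q,_)→(S,_,R)
state=S head=4 tape=b_a_[_]bb_   (S,_)→(P,b,L)
state=P head=3 tape=b_a[_]bbb_   (P,_)→(R,b,L)
state=R head=2 tape=b_[a]bbbb_   (R,a)→(S,_,L)
state=S head=1 tape=b[_]_bbbb_   (S,_)→(P,b,L)
state=P head=0 tape=[b]b_bbbb_   (P,b)→(S,b,R)
state=S head=1 tape=b[b]_bbbb_   (S,b)→(Q,a,R)
state=Q head=2 tape=ba[_]bbbb_   (Q,_)→(S,_,R)
state=S head=3 tape=ba_[b]bbb_   (S,b)→(Q,a,R)
state=Q head=4 tape=ba_a[b]bb_   (Q,b)→(Q,_,R)
state=Q head=5 tape=ba_a_[b]b_   (Q,b)→(Q,_,R)
state=Q head=6 tape=ba_a__[b]_   (Q,b)→(Q,_,R)
state=Q head=7 tape=ba_a___[_]
After 23 steps: state Q, head at 7, tape ba_a.

state Q, head at 7, tape ba_a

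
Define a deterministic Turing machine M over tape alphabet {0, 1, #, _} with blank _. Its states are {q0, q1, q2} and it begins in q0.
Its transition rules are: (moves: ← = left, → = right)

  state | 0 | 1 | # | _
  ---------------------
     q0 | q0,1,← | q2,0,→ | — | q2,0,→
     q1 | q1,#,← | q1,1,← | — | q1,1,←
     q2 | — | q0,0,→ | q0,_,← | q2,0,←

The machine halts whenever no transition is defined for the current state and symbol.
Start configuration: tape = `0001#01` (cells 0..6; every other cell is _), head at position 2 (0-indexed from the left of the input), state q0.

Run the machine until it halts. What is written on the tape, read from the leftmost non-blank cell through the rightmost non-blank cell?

000000001

q0 | __00[0]1#01   read 0 → write 1, move ←, go to q0
q0 | __0[0]11#01   read 0 → write 1, move ←, go to q0
q0 | __[0]111#01   read 0 → write 1, move ←, go to q0
q0 | _[_]1111#01   read _ → write 0, move →, go to q2
q2 | _0[1]111#01   read 1 → write 0, move →, go to q0
q0 | _00[1]11#01   read 1 → write 0, move →, go to q2
q2 | _000[1]1#01   read 1 → write 0, move →, go to q0
q0 | _0000[1]#01   read 1 → write 0, move →, go to q2
q2 | _00000[#]01   read # → write _, move ←, go to q0
q0 | _0000[0]_01   read 0 → write 1, move ←, go to q0
q0 | _000[0]1_01   read 0 → write 1, move ←, go to q0
q0 | _00[0]11_01   read 0 → write 1, move ←, go to q0
q0 | _0[0]111_01   read 0 → write 1, move ←, go to q0
q0 | _[0]1111_01   read 0 → write 1, move ←, go to q0
q0 | [_]11111_01   read _ → write 0, move →, go to q2
q2 | 0[1]1111_01   read 1 → write 0, move →, go to q0
q0 | 00[1]111_01   read 1 → write 0, move →, go to q2
q2 | 000[1]11_01   read 1 → write 0, move →, go to q0
q0 | 0000[1]1_01   read 1 → write 0, move →, go to q2
q2 | 00000[1]_01   read 1 → write 0, move →, go to q0
q0 | 000000[_]01   read _ → write 0, move →, go to q2
q2 | 0000000[0]1
The non-blank tape span at halt is 000000001.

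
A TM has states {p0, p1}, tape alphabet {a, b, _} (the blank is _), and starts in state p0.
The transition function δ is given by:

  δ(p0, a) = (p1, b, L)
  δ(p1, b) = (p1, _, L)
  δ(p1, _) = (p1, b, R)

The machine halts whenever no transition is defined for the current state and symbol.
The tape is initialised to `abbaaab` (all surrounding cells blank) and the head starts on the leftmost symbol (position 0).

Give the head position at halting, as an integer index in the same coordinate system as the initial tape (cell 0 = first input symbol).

state=p0 head=0 tape=____[a]bbaaab   (p0,a)→(p1,b,L)
state=p1 head=-1 tape=___[_]bbbaaab   (p1,_)→(p1,b,R)
state=p1 head=0 tape=___b[b]bbaaab   (p1,b)→(p1,_,L)
state=p1 head=-1 tape=___[b]_bbaaab   (p1,b)→(p1,_,L)
state=p1 head=-2 tape=__[_]__bbaaab   (p1,_)→(p1,b,R)
state=p1 head=-1 tape=__b[_]_bbaaab   (p1,_)→(p1,b,R)
state=p1 head=0 tape=__bb[_]bbaaab   (p1,_)→(p1,b,R)
state=p1 head=1 tape=__bbb[b]baaab   (p1,b)→(p1,_,L)
state=p1 head=0 tape=__bb[b]_baaab   (p1,b)→(p1,_,L)
state=p1 head=-1 tape=__b[b]__baaab   (p1,b)→(p1,_,L)
state=p1 head=-2 tape=__[b]___baaab   (p1,b)→(p1,_,L)
state=p1 head=-3 tape=_[_]____baaab   (p1,_)→(p1,b,R)
state=p1 head=-2 tape=_b[_]___baaab   (p1,_)→(p1,b,R)
state=p1 head=-1 tape=_bb[_]__baaab   (p1,_)→(p1,b,R)
state=p1 head=0 tape=_bbb[_]_baaab   (p1,_)→(p1,b,R)
state=p1 head=1 tape=_bbbb[_]baaab   (p1,_)→(p1,b,R)
state=p1 head=2 tape=_bbbbb[b]aaab   (p1,b)→(p1,_,L)
state=p1 head=1 tape=_bbbb[b]_aaab   (p1,b)→(p1,_,L)
state=p1 head=0 tape=_bbb[b]__aaab   (p1,b)→(p1,_,L)
state=p1 head=-1 tape=_bb[b]___aaab   (p1,b)→(p1,_,L)
state=p1 head=-2 tape=_b[b]____aaab   (p1,b)→(p1,_,L)
state=p1 head=-3 tape=_[b]_____aaab   (p1,b)→(p1,_,L)
state=p1 head=-4 tape=[_]______aaab   (p1,_)→(p1,b,R)
state=p1 head=-3 tape=b[_]_____aaab   (p1,_)→(p1,b,R)
state=p1 head=-2 tape=bb[_]____aaab   (p1,_)→(p1,b,R)
state=p1 head=-1 tape=bbb[_]___aaab   (p1,_)→(p1,b,R)
state=p1 head=0 tape=bbbb[_]__aaab   (p1,_)→(p1,b,R)
state=p1 head=1 tape=bbbbb[_]_aaab   (p1,_)→(p1,b,R)
state=p1 head=2 tape=bbbbbb[_]aaab   (p1,_)→(p1,b,R)
state=p1 head=3 tape=bbbbbbb[a]aab
At halt the head is at cell 3.

3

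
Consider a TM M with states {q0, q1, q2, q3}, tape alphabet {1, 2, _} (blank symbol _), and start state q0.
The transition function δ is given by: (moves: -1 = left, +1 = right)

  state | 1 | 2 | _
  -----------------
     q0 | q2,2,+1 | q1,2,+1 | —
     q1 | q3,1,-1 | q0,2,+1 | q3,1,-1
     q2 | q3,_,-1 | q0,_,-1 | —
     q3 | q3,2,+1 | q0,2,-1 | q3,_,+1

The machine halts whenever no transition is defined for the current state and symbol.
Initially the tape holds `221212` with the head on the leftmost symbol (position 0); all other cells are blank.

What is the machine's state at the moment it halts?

q0

q0 | [2]21212   read 2 → write 2, move +1, go to q1
q1 | 2[2]1212   read 2 → write 2, move +1, go to q0
q0 | 22[1]212   read 1 → write 2, move +1, go to q2
q2 | 222[2]12   read 2 → write _, move -1, go to q0
q0 | 22[2]_12   read 2 → write 2, move +1, go to q1
q1 | 222[_]12   read _ → write 1, move -1, go to q3
q3 | 22[2]112   read 2 → write 2, move -1, go to q0
q0 | 2[2]2112   read 2 → write 2, move +1, go to q1
q1 | 22[2]112   read 2 → write 2, move +1, go to q0
q0 | 222[1]12   read 1 → write 2, move +1, go to q2
q2 | 2222[1]2   read 1 → write _, move -1, go to q3
q3 | 222[2]_2   read 2 → write 2, move -1, go to q0
q0 | 22[2]2_2   read 2 → write 2, move +1, go to q1
q1 | 222[2]_2   read 2 → write 2, move +1, go to q0
q0 | 2222[_]2
No transition is defined for (q0, _); M halts in state q0.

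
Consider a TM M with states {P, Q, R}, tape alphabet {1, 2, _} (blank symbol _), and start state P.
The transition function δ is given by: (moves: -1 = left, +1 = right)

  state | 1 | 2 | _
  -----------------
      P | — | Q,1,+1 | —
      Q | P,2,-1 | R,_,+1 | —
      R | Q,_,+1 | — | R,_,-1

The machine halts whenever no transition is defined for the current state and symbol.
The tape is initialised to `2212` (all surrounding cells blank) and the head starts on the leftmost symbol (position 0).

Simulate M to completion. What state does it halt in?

Q

state=P head=0 tape=[2]212_   (P,2)→(Q,1,+1)
state=Q head=1 tape=1[2]12_   (Q,2)→(R,_,+1)
state=R head=2 tape=1_[1]2_   (R,1)→(Q,_,+1)
state=Q head=3 tape=1__[2]_   (Q,2)→(R,_,+1)
state=R head=4 tape=1___[_]   (R,_)→(R,_,-1)
state=R head=3 tape=1__[_]_   (R,_)→(R,_,-1)
state=R head=2 tape=1_[_]__   (R,_)→(R,_,-1)
state=R head=1 tape=1[_]___   (R,_)→(R,_,-1)
state=R head=0 tape=[1]____   (R,1)→(Q,_,+1)
state=Q head=1 tape=_[_]___
No transition is defined for (Q, _); M halts in state Q.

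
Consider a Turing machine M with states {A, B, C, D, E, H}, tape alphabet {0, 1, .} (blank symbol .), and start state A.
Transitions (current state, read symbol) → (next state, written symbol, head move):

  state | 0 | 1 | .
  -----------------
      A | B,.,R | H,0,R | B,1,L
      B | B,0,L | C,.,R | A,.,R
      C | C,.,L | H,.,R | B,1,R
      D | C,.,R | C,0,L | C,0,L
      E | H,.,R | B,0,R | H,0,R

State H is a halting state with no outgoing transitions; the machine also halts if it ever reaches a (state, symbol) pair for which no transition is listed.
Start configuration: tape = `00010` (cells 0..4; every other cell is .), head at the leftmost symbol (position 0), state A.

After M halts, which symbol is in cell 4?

.

A | [0]0010..   read 0 → write ., move R, go to B
B | .[0]010..   read 0 → write 0, move L, go to B
B | [.]0010..   read . → write ., move R, go to A
A | .[0]010..   read 0 → write ., move R, go to B
B | ..[0]10..   read 0 → write 0, move L, go to B
B | .[.]010..   read . → write ., move R, go to A
A | ..[0]10..   read 0 → write ., move R, go to B
B | ...[1]0..   read 1 → write ., move R, go to C
C | ....[0]..   read 0 → write ., move L, go to C
C | ...[.]...   read . → write 1, move R, go to B
B | ...1[.]..   read . → write ., move R, go to A
A | ...1.[.].   read . → write 1, move L, go to B
B | ...1[.]1.   read . → write ., move R, go to A
A | ...1.[1].   read 1 → write 0, move R, go to H
H | ...1.0[.]
Cell 4 holds . when M halts.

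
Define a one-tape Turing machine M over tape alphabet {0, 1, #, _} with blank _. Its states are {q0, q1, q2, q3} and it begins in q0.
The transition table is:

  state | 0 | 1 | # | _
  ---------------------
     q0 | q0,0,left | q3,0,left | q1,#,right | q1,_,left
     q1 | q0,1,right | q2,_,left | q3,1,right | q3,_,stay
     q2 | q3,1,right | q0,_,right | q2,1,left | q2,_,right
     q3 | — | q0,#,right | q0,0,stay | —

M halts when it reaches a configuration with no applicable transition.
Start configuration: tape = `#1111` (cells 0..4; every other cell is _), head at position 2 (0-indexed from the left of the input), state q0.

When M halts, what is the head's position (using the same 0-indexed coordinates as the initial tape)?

0

q0 | _#1[1]11_   read 1 → write 0, move left, go to q3
q3 | _#[1]011_   read 1 → write #, move right, go to q0
q0 | _##[0]11_   read 0 → write 0, move left, go to q0
q0 | _#[#]011_   read # → write #, move right, go to q1
q1 | _##[0]11_   read 0 → write 1, move right, go to q0
q0 | _##1[1]1_   read 1 → write 0, move left, go to q3
q3 | _##[1]01_   read 1 → write #, move right, go to q0
q0 | _###[0]1_   read 0 → write 0, move left, go to q0
q0 | _##[#]01_   read # → write #, move right, go to q1
q1 | _###[0]1_   read 0 → write 1, move right, go to q0
q0 | _###1[1]_   read 1 → write 0, move left, go to q3
q3 | _###[1]0_   read 1 → write #, move right, go to q0
q0 | _####[0]_   read 0 → write 0, move left, go to q0
q0 | _###[#]0_   read # → write #, move right, go to q1
q1 | _####[0]_   read 0 → write 1, move right, go to q0
q0 | _####1[_]   read _ → write _, move left, go to q1
q1 | _####[1]_   read 1 → write _, move left, go to q2
q2 | _###[#]__   read # → write 1, move left, go to q2
q2 | _##[#]1__   read # → write 1, move left, go to q2
q2 | _#[#]11__   read # → write 1, move left, go to q2
q2 | _[#]111__   read # → write 1, move left, go to q2
q2 | [_]1111__   read _ → write _, move right, go to q2
q2 | _[1]111__   read 1 → write _, move right, go to q0
q0 | __[1]11__   read 1 → write 0, move left, go to q3
q3 | _[_]011__
At halt the head is at cell 0.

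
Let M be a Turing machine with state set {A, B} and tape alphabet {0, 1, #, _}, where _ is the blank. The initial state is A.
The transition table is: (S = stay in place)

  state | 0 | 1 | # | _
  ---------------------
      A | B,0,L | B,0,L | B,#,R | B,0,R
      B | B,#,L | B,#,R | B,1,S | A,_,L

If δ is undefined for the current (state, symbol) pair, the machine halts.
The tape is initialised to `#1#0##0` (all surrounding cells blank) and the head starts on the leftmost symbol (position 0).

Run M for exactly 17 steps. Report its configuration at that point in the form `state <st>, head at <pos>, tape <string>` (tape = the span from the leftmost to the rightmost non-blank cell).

state B, head at 6, tape ######1

A | [#]1#0##0   read # → write #, move R, go to B
B | #[1]#0##0   read 1 → write #, move R, go to B
B | ##[#]0##0   read # → write 1, move S, go to B
B | ##[1]0##0   read 1 → write #, move R, go to B
B | ###[0]##0   read 0 → write #, move L, go to B
B | ##[#]###0   read # → write 1, move S, go to B
B | ##[1]###0   read 1 → write #, move R, go to B
B | ###[#]##0   read # → write 1, move S, go to B
B | ###[1]##0   read 1 → write #, move R, go to B
B | ####[#]#0   read # → write 1, move S, go to B
B | ####[1]#0   read 1 → write #, move R, go to B
B | #####[#]0   read # → write 1, move S, go to B
B | #####[1]0   read 1 → write #, move R, go to B
B | ######[0]   read 0 → write #, move L, go to B
B | #####[#]#   read # → write 1, move S, go to B
B | #####[1]#   read 1 → write #, move R, go to B
B | ######[#]   read # → write 1, move S, go to B
B | ######[1]
After 17 steps: state B, head at 6, tape ######1.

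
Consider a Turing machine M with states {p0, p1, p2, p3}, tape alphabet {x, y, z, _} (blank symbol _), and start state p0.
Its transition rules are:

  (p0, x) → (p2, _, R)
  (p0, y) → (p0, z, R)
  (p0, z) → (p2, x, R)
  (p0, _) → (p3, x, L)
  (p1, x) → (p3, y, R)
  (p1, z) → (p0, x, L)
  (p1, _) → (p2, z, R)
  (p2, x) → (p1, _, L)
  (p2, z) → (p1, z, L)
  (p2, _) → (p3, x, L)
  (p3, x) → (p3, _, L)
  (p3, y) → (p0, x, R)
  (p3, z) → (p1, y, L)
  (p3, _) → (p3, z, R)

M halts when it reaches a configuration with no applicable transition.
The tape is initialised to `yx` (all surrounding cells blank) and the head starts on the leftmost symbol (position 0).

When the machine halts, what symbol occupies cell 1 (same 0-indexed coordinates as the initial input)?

p0 | ___[y]x_   read y → write z, move R, go to p0
p0 | ___z[x]_   read x → write _, move R, go to p2
p2 | ___z_[_]   read _ → write x, move L, go to p3
p3 | ___z[_]x   read _ → write z, move R, go to p3
p3 | ___zz[x]   read x → write _, move L, go to p3
p3 | ___z[z]_   read z → write y, move L, go to p1
p1 | ___[z]y_   read z → write x, move L, go to p0
p0 | __[_]xy_   read _ → write x, move L, go to p3
p3 | _[_]xxy_   read _ → write z, move R, go to p3
p3 | _z[x]xy_   read x → write _, move L, go to p3
p3 | _[z]_xy_   read z → write y, move L, go to p1
p1 | [_]y_xy_   read _ → write z, move R, go to p2
p2 | z[y]_xy_
Cell 1 holds y when M halts.

y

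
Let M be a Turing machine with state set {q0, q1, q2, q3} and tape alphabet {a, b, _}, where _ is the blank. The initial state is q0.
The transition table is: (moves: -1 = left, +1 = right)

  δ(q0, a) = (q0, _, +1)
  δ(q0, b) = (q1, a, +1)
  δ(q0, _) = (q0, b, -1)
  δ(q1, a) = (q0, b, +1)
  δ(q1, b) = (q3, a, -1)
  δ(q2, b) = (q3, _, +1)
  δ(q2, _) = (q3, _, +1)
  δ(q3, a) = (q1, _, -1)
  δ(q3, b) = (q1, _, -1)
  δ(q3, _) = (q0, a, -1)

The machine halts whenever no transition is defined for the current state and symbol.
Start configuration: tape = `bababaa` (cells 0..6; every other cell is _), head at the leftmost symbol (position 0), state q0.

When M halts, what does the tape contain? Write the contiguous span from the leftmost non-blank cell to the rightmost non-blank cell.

a_a_aab

q0 | _[b]ababaa_   read b → write a, move +1, go to q1
q1 | _a[a]babaa_   read a → write b, move +1, go to q0
q0 | _ab[b]abaa_   read b → write a, move +1, go to q1
q1 | _aba[a]baa_   read a → write b, move +1, go to q0
q0 | _abab[b]aa_   read b → write a, move +1, go to q1
q1 | _ababa[a]a_   read a → write b, move +1, go to q0
q0 | _ababab[a]_   read a → write _, move +1, go to q0
q0 | _ababab_[_]   read _ → write b, move -1, go to q0
q0 | _ababab[_]b   read _ → write b, move -1, go to q0
q0 | _ababa[b]bb   read b → write a, move +1, go to q1
q1 | _ababaa[b]b   read b → write a, move -1, go to q3
q3 | _ababa[a]ab   read a → write _, move -1, go to q1
q1 | _abab[a]_ab   read a → write b, move +1, go to q0
q0 | _ababb[_]ab   read _ → write b, move -1, go to q0
q0 | _abab[b]bab   read b → write a, move +1, go to q1
q1 | _ababa[b]ab   read b → write a, move -1, go to q3
q3 | _abab[a]aab   read a → write _, move -1, go to q1
q1 | _aba[b]_aab   read b → write a, move -1, go to q3
q3 | _ab[a]a_aab   read a → write _, move -1, go to q1
q1 | _a[b]_a_aab   read b → write a, move -1, go to q3
q3 | _[a]a_a_aab   read a → write _, move -1, go to q1
q1 | [_]_a_a_aab
The non-blank tape span at halt is a_a_aab.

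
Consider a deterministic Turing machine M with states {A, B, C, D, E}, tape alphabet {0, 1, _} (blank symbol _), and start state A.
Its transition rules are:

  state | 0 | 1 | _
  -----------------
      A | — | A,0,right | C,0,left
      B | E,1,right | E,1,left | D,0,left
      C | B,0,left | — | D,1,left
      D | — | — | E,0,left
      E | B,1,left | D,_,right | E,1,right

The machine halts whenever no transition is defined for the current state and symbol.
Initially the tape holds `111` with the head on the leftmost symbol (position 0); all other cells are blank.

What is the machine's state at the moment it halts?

state=A head=0 tape=____[1]11_   (A,1)→(A,0,right)
state=A head=1 tape=____0[1]1_   (A,1)→(A,0,right)
state=A head=2 tape=____00[1]_   (A,1)→(A,0,right)
state=A head=3 tape=____000[_]   (A,_)→(C,0,left)
state=C head=2 tape=____00[0]0   (C,0)→(B,0,left)
state=B head=1 tape=____0[0]00   (B,0)→(E,1,right)
state=E head=2 tape=____01[0]0   (E,0)→(B,1,left)
state=B head=1 tape=____0[1]10   (B,1)→(E,1,left)
state=E head=0 tape=____[0]110   (E,0)→(B,1,left)
state=B head=-1 tape=___[_]1110   (B,_)→(D,0,left)
state=D head=-2 tape=__[_]01110   (D,_)→(E,0,left)
state=E head=-3 tape=_[_]001110   (E,_)→(E,1,right)
state=E head=-2 tape=_1[0]01110   (E,0)→(B,1,left)
state=B head=-3 tape=_[1]101110   (B,1)→(E,1,left)
state=E head=-4 tape=[_]1101110   (E,_)→(E,1,right)
state=E head=-3 tape=1[1]101110   (E,1)→(D,_,right)
state=D head=-2 tape=1_[1]01110
No transition is defined for (D, 1); M halts in state D.

D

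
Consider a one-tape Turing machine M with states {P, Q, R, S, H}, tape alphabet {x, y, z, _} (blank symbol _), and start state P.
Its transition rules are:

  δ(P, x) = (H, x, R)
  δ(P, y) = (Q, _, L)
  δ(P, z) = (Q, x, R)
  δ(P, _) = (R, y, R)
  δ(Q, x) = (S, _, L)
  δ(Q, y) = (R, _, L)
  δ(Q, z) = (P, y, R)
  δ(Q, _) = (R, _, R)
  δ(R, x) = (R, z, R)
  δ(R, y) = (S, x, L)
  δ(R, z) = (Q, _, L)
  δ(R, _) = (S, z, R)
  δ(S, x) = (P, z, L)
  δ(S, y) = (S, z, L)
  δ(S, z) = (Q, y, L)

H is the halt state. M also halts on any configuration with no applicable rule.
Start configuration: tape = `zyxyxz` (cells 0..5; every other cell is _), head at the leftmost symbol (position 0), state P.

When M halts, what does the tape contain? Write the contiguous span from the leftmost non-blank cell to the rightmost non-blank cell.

P | [z]yxyxz   read z → write x, move R, go to Q
Q | x[y]xyxz   read y → write _, move L, go to R
R | [x]_xyxz   read x → write z, move R, go to R
R | z[_]xyxz   read _ → write z, move R, go to S
S | zz[x]yxz   read x → write z, move L, go to P
P | z[z]zyxz   read z → write x, move R, go to Q
Q | zx[z]yxz   read z → write y, move R, go to P
P | zxy[y]xz   read y → write _, move L, go to Q
Q | zx[y]_xz   read y → write _, move L, go to R
R | z[x]__xz   read x → write z, move R, go to R
R | zz[_]_xz   read _ → write z, move R, go to S
S | zzz[_]xz
The non-blank tape span at halt is zzz_xz.

zzz_xz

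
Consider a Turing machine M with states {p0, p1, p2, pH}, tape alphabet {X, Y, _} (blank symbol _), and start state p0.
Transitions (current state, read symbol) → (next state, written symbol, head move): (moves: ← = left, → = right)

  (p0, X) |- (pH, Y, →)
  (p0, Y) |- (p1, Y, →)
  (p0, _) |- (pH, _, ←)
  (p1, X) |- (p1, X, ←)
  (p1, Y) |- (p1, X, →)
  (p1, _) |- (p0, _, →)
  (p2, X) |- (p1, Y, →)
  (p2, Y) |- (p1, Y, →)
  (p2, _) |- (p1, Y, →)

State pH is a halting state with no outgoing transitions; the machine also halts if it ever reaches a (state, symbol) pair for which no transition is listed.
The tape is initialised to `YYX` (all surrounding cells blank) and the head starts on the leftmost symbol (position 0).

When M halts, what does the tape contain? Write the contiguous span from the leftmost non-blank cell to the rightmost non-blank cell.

YXX

p0 | _[Y]YX   read Y → write Y, move →, go to p1
p1 | _Y[Y]X   read Y → write X, move →, go to p1
p1 | _YX[X]   read X → write X, move ←, go to p1
p1 | _Y[X]X   read X → write X, move ←, go to p1
p1 | _[Y]XX   read Y → write X, move →, go to p1
p1 | _X[X]X   read X → write X, move ←, go to p1
p1 | _[X]XX   read X → write X, move ←, go to p1
p1 | [_]XXX   read _ → write _, move →, go to p0
p0 | _[X]XX   read X → write Y, move →, go to pH
pH | _Y[X]X
The non-blank tape span at halt is YXX.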